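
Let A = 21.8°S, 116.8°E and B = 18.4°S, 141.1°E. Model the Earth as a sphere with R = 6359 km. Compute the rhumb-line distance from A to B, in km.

2560 km

Rhumb course C = atan2(Δλ, Δψ) with Δψ = ln[tan(π/4+φ₂/2)/tan(π/4+φ₁/2)] = +0.0632, Δλ = +0.4241 → C = 81.52°
d = R·|Δφ| / |cos C| = 6359·0.05934 / 0.14739 = 2560 km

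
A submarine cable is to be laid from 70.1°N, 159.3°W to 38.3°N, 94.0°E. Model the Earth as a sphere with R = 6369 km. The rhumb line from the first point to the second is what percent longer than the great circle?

11.4%

Great circle: σ = 1.0402 rad → d_gc = Rσ = 6625.3 km
Rhumb: Δφ = -0.5550, Δλ = -1.8623, Δψ = -1.0159, q = Δφ/Δψ = 0.5463 → d_rh = R√(Δφ²+q²Δλ²) = 7381.4 km
Excess = (7381.4 − 6625.3) / 6625.3 = 756.1 / 6625.3 = 11.41% ≈ 11.4%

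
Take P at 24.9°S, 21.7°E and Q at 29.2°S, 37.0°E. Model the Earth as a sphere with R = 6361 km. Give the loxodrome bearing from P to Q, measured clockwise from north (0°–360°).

107.5°

Meridional parts: M(φ₁)=-0.4490, M(φ₂)=-0.5332 → ΔM = -0.0843;  Δλ = +0.2670 rad
tan C = Δλ / ΔM = -3.1678 → C = 107.52°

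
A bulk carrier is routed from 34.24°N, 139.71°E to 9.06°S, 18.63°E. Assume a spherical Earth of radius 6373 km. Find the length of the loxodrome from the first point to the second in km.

13671 km

Rhumb course C = atan2(Δλ, Δψ) with Δψ = ln[tan(π/4+φ₂/2)/tan(π/4+φ₁/2)] = -0.7955, Δλ = -2.1132 → C = 249.37°
d = R·|Δφ| / |cos C| = 6373·0.75573 / 0.35230 = 13671 km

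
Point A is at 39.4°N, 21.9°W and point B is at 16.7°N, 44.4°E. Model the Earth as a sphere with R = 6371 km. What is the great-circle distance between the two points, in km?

6819 km

Haversine: a = sin²(Δφ/2)+cos φ₁ cos φ₂ sin²(Δλ/2) = 0.26005;  σ = 2·atan2(√a,√(1−a))
σ = 61.321° → d = Rσ = 6371·1.07026 = 6819 km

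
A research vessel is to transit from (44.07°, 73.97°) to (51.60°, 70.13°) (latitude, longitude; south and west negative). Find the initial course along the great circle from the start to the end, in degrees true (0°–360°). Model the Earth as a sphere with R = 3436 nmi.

342.5°

N = sin Δλ·cos φ₂ = -0.0416;  D = cos φ₁ sin φ₂ − sin φ₁ cos φ₂ cos Δλ = +0.1320
initial course = atan2(N, D) = 342.51°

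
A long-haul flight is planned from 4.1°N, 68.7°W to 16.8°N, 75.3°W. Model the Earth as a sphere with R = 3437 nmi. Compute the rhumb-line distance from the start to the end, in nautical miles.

855 nmi

Rhumb course C = atan2(Δλ, Δψ) with Δψ = ln[tan(π/4+φ₂/2)/tan(π/4+φ₁/2)] = +0.2259, Δλ = -0.1152 → C = 332.98°
d = R·|Δφ| / |cos C| = 3437·0.22166 / 0.89085 = 855 nmi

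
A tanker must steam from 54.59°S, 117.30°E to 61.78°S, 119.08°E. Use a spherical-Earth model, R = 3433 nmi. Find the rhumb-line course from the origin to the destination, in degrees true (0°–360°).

172.6°

Δψ = ln[tan(π/4+φ₂/2)/tan(π/4+φ₁/2)] = -0.2390
Δλ = +0.0311 rad (taken the short way round)
course = atan2(Δλ, Δψ) = 172.59°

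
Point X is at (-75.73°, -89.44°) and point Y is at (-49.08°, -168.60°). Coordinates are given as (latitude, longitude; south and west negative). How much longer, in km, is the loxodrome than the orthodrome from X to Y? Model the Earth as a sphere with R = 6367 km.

Great circle: cos σ = sin φ₁ sin φ₂ + cos φ₁ cos φ₂ cos Δλ,  σ = 0.7034 rad → d_gc = 4478.3 km
Rhumb line: Δψ = +1.0921, q = Δφ/Δψ = 0.4259, d_rh = R√(Δφ²+q²Δλ²) = 4775.7 km
Excess = 4775.7 − 4478.3 = 297.4 ≈ 297 km

297 km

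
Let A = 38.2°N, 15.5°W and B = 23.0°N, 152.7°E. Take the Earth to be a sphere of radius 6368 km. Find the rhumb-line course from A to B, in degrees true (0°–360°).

Δψ = ln[tan(π/4+φ₂/2)/tan(π/4+φ₁/2)] = -0.3098
Δλ = +2.9356 rad (taken the short way round)
course = atan2(Δλ, Δψ) = 96.02°

96.0°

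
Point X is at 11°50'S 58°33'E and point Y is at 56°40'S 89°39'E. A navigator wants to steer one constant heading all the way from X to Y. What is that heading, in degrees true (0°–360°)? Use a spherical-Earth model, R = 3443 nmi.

151.5°

Meridional parts: M(φ₁)=-0.2080, M(φ₂)=-1.2060 → ΔM = -0.9980;  Δλ = +0.5428 rad
tan C = Δλ / ΔM = -0.5439 → C = 151.46°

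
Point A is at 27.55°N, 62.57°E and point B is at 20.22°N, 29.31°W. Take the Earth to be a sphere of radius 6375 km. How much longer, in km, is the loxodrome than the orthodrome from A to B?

Great circle: cos σ = sin φ₁ sin φ₂ + cos φ₁ cos φ₂ cos Δλ,  σ = 1.4378 rad → d_gc = 9166.2 km
Rhumb line: Δψ = -0.1400, q = Δφ/Δψ = 0.9135, d_rh = R√(Δφ²+q²Δλ²) = 9374.2 km
Excess = 9374.2 − 9166.2 = 208.0 ≈ 208 km

208 km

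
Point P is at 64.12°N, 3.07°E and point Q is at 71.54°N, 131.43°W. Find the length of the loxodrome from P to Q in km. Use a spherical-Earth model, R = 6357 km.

5640 km

Rhumb course C = atan2(Δλ, Δψ) with Δψ = ln[tan(π/4+φ₂/2)/tan(π/4+φ₁/2)] = +0.3464, Δλ = -2.3475 → C = 278.39°
d = R·|Δφ| / |cos C| = 6357·0.12950 / 0.14597 = 5640 km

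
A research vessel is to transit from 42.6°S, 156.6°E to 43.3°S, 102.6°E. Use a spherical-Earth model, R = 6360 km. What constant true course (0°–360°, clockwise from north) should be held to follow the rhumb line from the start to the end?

Δψ = ln[tan(π/4+φ₂/2)/tan(π/4+φ₁/2)] = -0.0167
Δλ = -0.9425 rad (taken the short way round)
course = atan2(Δλ, Δψ) = 268.99°

269.0°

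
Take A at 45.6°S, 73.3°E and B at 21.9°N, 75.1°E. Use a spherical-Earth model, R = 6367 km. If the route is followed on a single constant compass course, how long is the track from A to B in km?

Rhumb course C = atan2(Δλ, Δψ) with Δψ = ln[tan(π/4+φ₂/2)/tan(π/4+φ₁/2)] = +1.2882, Δλ = +0.0314 → C = 1.40°
d = R·|Δφ| / |cos C| = 6367·1.17810 / 0.99970 = 7503 km

7503 km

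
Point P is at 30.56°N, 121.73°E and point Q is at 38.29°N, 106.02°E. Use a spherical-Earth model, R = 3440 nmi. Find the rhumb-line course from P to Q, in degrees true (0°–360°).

300.9°

Meridional parts: M(φ₁)=+0.5606, M(φ₂)=+0.7244 → ΔM = +0.1638;  Δλ = -0.2742 rad
tan C = Δλ / ΔM = -1.6739 → C = 300.85°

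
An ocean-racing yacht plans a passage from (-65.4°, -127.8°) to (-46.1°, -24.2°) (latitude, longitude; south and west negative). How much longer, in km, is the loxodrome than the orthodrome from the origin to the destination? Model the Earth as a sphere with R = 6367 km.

Great circle: cos σ = sin φ₁ sin φ₂ + cos φ₁ cos φ₂ cos Δλ,  σ = 0.9431 rad → d_gc = 6004.8 km
Rhumb line: Δψ = +0.6143, q = Δφ/Δψ = 0.5483, d_rh = R√(Δφ²+q²Δλ²) = 6667.2 km
Excess = 6667.2 − 6004.8 = 662.4 ≈ 662 km

662 km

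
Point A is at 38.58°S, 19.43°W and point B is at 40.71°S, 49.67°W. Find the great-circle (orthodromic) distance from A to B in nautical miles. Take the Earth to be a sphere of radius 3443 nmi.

cos σ = sin φ₁ sin φ₂ + cos φ₁ cos φ₂ cos Δλ
      = sin(-38.58°)sin(-40.71°) + cos(-38.58°)cos(-40.71°)cos(-30.24°) = 0.9187
σ = 23.267° → d = Rσ = 3443·0.40609 = 1398 nmi

1398 nmi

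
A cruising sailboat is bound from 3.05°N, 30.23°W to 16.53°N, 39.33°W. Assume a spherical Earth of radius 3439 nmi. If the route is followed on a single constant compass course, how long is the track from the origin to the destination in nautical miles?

Δψ = ln[tan(π/4+φ₂/2)/tan(π/4+φ₁/2)] = +0.2393;  Δφ = +0.2353 rad,  Δλ = -0.1588 rad
q = Δφ/Δψ = 0.9830
d = R·√(Δφ² + q²Δλ²) = 3439·0.28236 = 971 nmi

971 nmi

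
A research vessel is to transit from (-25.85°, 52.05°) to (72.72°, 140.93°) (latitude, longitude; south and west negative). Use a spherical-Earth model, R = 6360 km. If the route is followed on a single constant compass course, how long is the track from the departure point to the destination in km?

13108 km

Rhumb course C = atan2(Δλ, Δψ) with Δψ = ln[tan(π/4+φ₂/2)/tan(π/4+φ₁/2)] = +2.3515, Δλ = +1.5512 → C = 33.41°
d = R·|Δφ| / |cos C| = 6360·1.72037 / 0.83473 = 13108 km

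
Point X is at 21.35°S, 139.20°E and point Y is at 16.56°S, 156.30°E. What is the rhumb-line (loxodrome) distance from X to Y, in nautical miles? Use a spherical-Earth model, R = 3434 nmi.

1011 nmi

Rhumb course C = atan2(Δλ, Δψ) with Δψ = ln[tan(π/4+φ₂/2)/tan(π/4+φ₁/2)] = +0.0884, Δλ = +0.2985 → C = 73.50°
d = R·|Δφ| / |cos C| = 3434·0.08360 / 0.28408 = 1011 nmi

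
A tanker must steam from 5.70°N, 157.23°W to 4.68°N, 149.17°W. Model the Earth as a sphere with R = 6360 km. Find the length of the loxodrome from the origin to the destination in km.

898 km

Rhumb course C = atan2(Δλ, Δψ) with Δψ = ln[tan(π/4+φ₂/2)/tan(π/4+φ₁/2)] = -0.0179, Δλ = +0.1407 → C = 97.24°
d = R·|Δφ| / |cos C| = 6360·0.01780 / 0.12606 = 898 km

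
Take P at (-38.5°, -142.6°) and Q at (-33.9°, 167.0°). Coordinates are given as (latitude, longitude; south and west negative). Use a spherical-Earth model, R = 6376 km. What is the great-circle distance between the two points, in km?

Haversine: a = sin²(Δφ/2)+cos φ₁ cos φ₂ sin²(Δλ/2) = 0.11937;  σ = 2·atan2(√a,√(1−a))
σ = 40.425° → d = Rσ = 6376·0.70554 = 4499 km

4499 km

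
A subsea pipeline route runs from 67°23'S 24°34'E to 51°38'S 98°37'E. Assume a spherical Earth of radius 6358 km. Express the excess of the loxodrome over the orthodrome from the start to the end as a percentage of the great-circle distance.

5.6%

Great circle: σ = 0.6610 rad → d_gc = Rσ = 4202.9 km
Rhumb: Δφ = +0.2749, Δλ = +1.2924, Δψ = +0.5538, q = Δφ/Δψ = 0.4964 → d_rh = R√(Δφ²+q²Δλ²) = 4437.6 km
Excess = (4437.6 − 4202.9) / 4202.9 = 234.7 / 4202.9 = 5.58% ≈ 5.6%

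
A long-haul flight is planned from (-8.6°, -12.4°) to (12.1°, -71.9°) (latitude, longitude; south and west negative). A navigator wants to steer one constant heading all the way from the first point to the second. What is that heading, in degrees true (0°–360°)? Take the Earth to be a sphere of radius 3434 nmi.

Δψ = ln[tan(π/4+φ₂/2)/tan(π/4+φ₁/2)] = +0.3634
Δλ = -1.0385 rad (taken the short way round)
course = atan2(Δλ, Δψ) = 289.29°

289.3°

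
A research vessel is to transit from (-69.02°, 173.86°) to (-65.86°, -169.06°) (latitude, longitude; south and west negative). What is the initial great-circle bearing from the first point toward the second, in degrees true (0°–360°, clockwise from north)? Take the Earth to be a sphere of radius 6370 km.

72.3°

N = sin Δλ·cos φ₂ = +0.1201;  D = cos φ₁ sin φ₂ − sin φ₁ cos φ₂ cos Δλ = +0.0383
initial course = atan2(N, D) = 72.32°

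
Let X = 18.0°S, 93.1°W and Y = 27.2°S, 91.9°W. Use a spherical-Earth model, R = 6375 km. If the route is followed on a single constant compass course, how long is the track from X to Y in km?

1031 km

Rhumb course C = atan2(Δλ, Δψ) with Δψ = ln[tan(π/4+φ₂/2)/tan(π/4+φ₁/2)] = -0.1742, Δλ = +0.0209 → C = 173.14°
d = R·|Δφ| / |cos C| = 6375·0.16057 / 0.99285 = 1031 km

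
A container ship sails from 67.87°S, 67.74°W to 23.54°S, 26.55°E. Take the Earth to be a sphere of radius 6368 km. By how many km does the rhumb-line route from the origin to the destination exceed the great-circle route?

556 km

Great circle: cos σ = sin φ₁ sin φ₂ + cos φ₁ cos φ₂ cos Δλ,  σ = 1.2195 rad → d_gc = 7765.7 km
Rhumb line: Δψ = +1.2090, q = Δφ/Δψ = 0.6400, d_rh = R√(Δφ²+q²Δλ²) = 8321.9 km
Excess = 8321.9 − 7765.7 = 556.2 ≈ 556 km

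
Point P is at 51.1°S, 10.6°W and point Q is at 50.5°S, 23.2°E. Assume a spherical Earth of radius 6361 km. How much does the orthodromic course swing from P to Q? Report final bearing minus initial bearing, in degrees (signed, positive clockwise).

Initial bearing θ₁ = atan2(sin Δλ cos φ₂, cos φ₁ sin φ₂ − sin φ₁ cos φ₂ cos Δλ) = 101.69°
Final bearing θ₂ = (initial bearing from the destination back to the start) + 180° = 75.19°
Δθ = θ₂ − θ₁ = -26.5°

-26.5°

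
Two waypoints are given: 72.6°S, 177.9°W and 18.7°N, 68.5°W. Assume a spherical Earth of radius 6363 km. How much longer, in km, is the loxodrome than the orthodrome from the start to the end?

787 km

Great circle: cos σ = sin φ₁ sin φ₂ + cos φ₁ cos φ₂ cos Δλ,  σ = 1.9823 rad → d_gc = 12613.7 km
Rhumb line: Δψ = +2.2095, q = Δφ/Δψ = 0.7212, d_rh = R√(Δφ²+q²Δλ²) = 13400.8 km
Excess = 13400.8 − 12613.7 = 787.1 ≈ 787 km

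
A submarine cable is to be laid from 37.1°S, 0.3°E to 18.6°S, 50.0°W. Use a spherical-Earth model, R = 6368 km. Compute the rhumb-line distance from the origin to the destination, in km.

Δψ = ln[tan(π/4+φ₂/2)/tan(π/4+φ₁/2)] = +0.3677;  Δφ = +0.3229 rad,  Δλ = -0.8779 rad
q = Δφ/Δψ = 0.8782
d = R·√(Δφ² + q²Δλ²) = 6368·0.83582 = 5322 km

5322 km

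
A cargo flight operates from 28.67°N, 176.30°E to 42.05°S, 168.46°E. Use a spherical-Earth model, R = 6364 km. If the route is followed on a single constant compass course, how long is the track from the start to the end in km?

7896 km

Rhumb course C = atan2(Δλ, Δψ) with Δψ = ln[tan(π/4+φ₂/2)/tan(π/4+φ₁/2)] = -1.3330, Δλ = -0.1368 → C = 185.86°
d = R·|Δφ| / |cos C| = 6364·1.23430 / 0.99477 = 7896 km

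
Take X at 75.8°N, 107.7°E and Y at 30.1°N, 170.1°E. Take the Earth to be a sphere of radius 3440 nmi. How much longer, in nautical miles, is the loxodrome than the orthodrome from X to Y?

111 nmi

Great circle: cos σ = sin φ₁ sin φ₂ + cos φ₁ cos φ₂ cos Δλ,  σ = 0.9465 rad → d_gc = 3256.0 nmi
Rhumb line: Δψ = -1.5317, q = Δφ/Δψ = 0.5207, d_rh = R√(Δφ²+q²Δλ²) = 3366.7 nmi
Excess = 3366.7 − 3256.0 = 110.7 ≈ 111 nmi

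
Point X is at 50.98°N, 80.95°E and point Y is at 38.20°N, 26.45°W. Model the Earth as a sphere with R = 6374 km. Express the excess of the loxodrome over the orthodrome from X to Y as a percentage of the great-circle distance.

Great circle: σ = 1.2318 rad → d_gc = Rσ = 7851.8 km
Rhumb: Δφ = -0.2231, Δλ = -1.8745, Δψ = -0.3151, q = Δφ/Δψ = 0.7078 → d_rh = R√(Δφ²+q²Δλ²) = 8575.2 km
Excess = (8575.2 − 7851.8) / 7851.8 = 723.4 / 7851.8 = 9.21% ≈ 9.2%

9.2%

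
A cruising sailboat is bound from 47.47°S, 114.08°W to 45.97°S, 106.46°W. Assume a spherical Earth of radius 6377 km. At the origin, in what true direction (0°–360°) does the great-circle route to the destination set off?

76.8°

N = sin Δλ·cos φ₂ = +0.0922;  D = cos φ₁ sin φ₂ − sin φ₁ cos φ₂ cos Δλ = +0.0217
initial course = atan2(N, D) = 76.78°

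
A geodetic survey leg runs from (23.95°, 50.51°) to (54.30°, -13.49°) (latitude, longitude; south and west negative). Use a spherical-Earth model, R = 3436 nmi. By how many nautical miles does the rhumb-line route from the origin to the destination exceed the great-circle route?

Great circle: cos σ = sin φ₁ sin φ₂ + cos φ₁ cos φ₂ cos Δλ,  σ = 0.9723 rad → d_gc = 3340.66 nmi
Rhumb line: Δψ = +0.7024, q = Δφ/Δψ = 0.7542, d_rh = R√(Δφ²+q²Δλ²) = 3419.19 nmi
Excess = 3419.19 − 3340.66 = 78.53 ≈ 79 nmi

79 nmi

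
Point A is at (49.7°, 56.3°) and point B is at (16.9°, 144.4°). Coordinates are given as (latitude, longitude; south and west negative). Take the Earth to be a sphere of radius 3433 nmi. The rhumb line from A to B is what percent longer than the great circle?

3.8%

Great circle: σ = 1.3261 rad → d_gc = Rσ = 4552.6 nmi
Rhumb: Δφ = -0.5725, Δλ = +1.5376, Δψ = -0.7032, q = Δφ/Δψ = 0.8141 → d_rh = R√(Δφ²+q²Δλ²) = 4725.2 nmi
Excess = (4725.2 − 4552.6) / 4552.6 = 172.6 / 4552.6 = 3.79% ≈ 3.8%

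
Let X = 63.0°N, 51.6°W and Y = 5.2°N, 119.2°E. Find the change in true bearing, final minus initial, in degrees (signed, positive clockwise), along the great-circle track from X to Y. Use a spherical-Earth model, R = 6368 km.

At departure: θ₁ = atan2(sin Δλ cos φ₂, cos φ₁ sin φ₂ − sin φ₁ cos φ₂ cos Δλ) = 9.85°
At arrival: θ₂ = atan2(sin Δλ cos φ₁, −cos φ₂ sin φ₁ + sin φ₂ cos φ₁ cos Δλ) = 175.53°
Δθ = θ₂ − θ₁ = +165.7°

+165.7°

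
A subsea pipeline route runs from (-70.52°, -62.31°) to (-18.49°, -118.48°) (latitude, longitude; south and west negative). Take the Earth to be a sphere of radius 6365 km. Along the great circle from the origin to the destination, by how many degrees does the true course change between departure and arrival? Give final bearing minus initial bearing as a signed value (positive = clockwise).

+45.2°

At departure: θ₁ = atan2(sin Δλ cos φ₂, cos φ₁ sin φ₂ − sin φ₁ cos φ₂ cos Δλ) = 296.45°
At arrival: θ₂ = atan2(sin Δλ cos φ₁, −cos φ₂ sin φ₁ + sin φ₂ cos φ₁ cos Δλ) = 341.65°
Δθ = θ₂ − θ₁ = +45.2°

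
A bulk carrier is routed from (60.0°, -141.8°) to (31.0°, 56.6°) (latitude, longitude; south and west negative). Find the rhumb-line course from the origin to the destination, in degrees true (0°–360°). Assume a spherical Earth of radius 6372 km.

Meridional parts: M(φ₁)=+1.3170, M(φ₂)=+0.5696 → ΔM = -0.7474;  Δλ = -2.8205 rad
tan C = Δλ / ΔM = +3.7737 → C = 255.16°

255.2°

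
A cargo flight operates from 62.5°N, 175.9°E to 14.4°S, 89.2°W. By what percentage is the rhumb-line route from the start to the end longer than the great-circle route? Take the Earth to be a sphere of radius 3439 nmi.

3.4%

Great circle: σ = 1.8326 rad → d_gc = Rσ = 6302.2 nmi
Rhumb: Δφ = -1.3422, Δλ = +1.6563, Δψ = -1.6617, q = Δφ/Δψ = 0.8077 → d_rh = R√(Δφ²+q²Δλ²) = 6516.9 nmi
Excess = (6516.9 − 6302.2) / 6302.2 = 214.7 / 6302.2 = 3.41% ≈ 3.4%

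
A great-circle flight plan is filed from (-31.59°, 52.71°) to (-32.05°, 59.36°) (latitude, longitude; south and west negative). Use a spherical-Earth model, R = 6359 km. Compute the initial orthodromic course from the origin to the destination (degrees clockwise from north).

96.4°

N = sin Δλ·cos φ₂ = +0.0982;  D = cos φ₁ sin φ₂ − sin φ₁ cos φ₂ cos Δλ = -0.0110
initial course = atan2(N, D) = 96.40°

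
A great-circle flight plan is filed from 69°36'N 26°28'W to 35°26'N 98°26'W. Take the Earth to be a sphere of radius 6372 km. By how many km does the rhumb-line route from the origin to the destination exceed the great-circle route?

Great circle: cos σ = sin φ₁ sin φ₂ + cos φ₁ cos φ₂ cos Δλ,  σ = 0.8875 rad → d_gc = 5655.4 km
Rhumb line: Δψ = -1.0531, q = Δφ/Δψ = 0.5663, d_rh = R√(Δφ²+q²Δλ²) = 5914.2 km
Excess = 5914.2 − 5655.4 = 258.8 ≈ 259 km

259 km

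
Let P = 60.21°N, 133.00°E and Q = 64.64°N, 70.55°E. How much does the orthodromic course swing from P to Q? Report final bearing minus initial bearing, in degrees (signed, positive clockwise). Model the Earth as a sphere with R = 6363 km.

-56.5°

Initial bearing θ₁ = atan2(sin Δλ cos φ₂, cos φ₁ sin φ₂ − sin φ₁ cos φ₂ cos Δλ) = 306.11°
Final bearing θ₂ = (initial bearing from the destination back to the start) + 180° = 249.57°
Δθ = θ₂ − θ₁ = -56.5°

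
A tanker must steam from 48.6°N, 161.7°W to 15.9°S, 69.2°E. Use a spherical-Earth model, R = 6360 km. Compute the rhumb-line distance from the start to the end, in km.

Δψ = ln[tan(π/4+φ₂/2)/tan(π/4+φ₁/2)] = -1.2543;  Δφ = -1.1257 rad,  Δλ = -2.2532 rad
q = Δφ/Δψ = 0.8975
d = R·√(Δφ² + q²Δλ²) = 6360·2.31442 = 14720 km

14720 km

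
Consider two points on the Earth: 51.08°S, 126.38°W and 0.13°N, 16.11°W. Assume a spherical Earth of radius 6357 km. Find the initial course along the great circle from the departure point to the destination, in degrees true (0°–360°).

106.0°

θ = atan2( sin Δλ·cos φ₂ ,  cos φ₁ sin φ₂ − sin φ₁ cos φ₂ cos Δλ )
  = atan2(+0.9381, -0.2681) = 105.95°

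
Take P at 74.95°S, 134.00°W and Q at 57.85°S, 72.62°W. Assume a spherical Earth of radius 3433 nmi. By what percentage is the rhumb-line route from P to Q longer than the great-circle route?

4.1%

Great circle: σ = 0.4869 rad → d_gc = Rσ = 1671.4 nmi
Rhumb: Δφ = +0.2985, Δλ = +1.0713, Δψ = +0.7800, q = Δφ/Δψ = 0.3826 → d_rh = R√(Δφ²+q²Δλ²) = 1740.7 nmi
Excess = (1740.7 − 1671.4) / 1671.4 = 69.3 / 1671.4 = 4.146% ≈ 4.1%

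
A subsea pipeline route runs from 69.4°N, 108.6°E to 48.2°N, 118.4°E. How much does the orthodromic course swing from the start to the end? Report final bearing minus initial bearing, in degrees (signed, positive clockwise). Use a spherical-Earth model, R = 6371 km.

At departure: θ₁ = atan2(sin Δλ cos φ₂, cos φ₁ sin φ₂ − sin φ₁ cos φ₂ cos Δλ) = 162.16°
At arrival: θ₂ = atan2(sin Δλ cos φ₁, −cos φ₂ sin φ₁ + sin φ₂ cos φ₁ cos Δλ) = 170.69°
Δθ = θ₂ − θ₁ = +8.5°

+8.5°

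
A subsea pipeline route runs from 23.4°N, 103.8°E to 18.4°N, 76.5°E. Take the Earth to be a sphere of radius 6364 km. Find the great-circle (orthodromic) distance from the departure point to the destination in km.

2882 km

Haversine: a = sin²(Δφ/2)+cos φ₁ cos φ₂ sin²(Δλ/2) = 0.05040;  σ = 2·atan2(√a,√(1−a))
σ = 25.947° → d = Rσ = 6364·0.45286 = 2882 km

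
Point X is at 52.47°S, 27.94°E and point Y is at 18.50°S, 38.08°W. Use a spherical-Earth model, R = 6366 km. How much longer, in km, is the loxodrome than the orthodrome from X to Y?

Great circle: cos σ = sin φ₁ sin φ₂ + cos φ₁ cos φ₂ cos Δλ,  σ = 1.0628 rad → d_gc = 6765.8 km
Rhumb line: Δψ = +0.7509, q = Δφ/Δψ = 0.7896, d_rh = R√(Δφ²+q²Δλ²) = 6913.0 km
Excess = 6913.0 − 6765.8 = 147.2 ≈ 147 km

147 km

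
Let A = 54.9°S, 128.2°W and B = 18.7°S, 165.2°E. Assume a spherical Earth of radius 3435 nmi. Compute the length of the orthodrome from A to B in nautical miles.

3681 nmi

Haversine: a = sin²(Δφ/2)+cos φ₁ cos φ₂ sin²(Δλ/2) = 0.26069;  σ = 2·atan2(√a,√(1−a))
σ = 61.405° → d = Rσ = 3435·1.07172 = 3681 nmi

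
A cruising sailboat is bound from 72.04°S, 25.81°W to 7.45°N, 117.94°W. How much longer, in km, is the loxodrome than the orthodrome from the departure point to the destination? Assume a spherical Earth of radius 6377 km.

Great circle: cos σ = sin φ₁ sin φ₂ + cos φ₁ cos φ₂ cos Δλ,  σ = 1.7059 rad → d_gc = 10878.6 km
Rhumb line: Δψ = +1.9754, q = Δφ/Δψ = 0.7023, d_rh = R√(Δφ²+q²Δλ²) = 11407.8 km
Excess = 11407.8 − 10878.6 = 529.2 ≈ 529 km

529 km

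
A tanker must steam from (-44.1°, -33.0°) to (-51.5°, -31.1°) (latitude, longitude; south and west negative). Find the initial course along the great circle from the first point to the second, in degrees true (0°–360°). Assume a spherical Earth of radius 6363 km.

θ = atan2( sin Δλ·cos φ₂ ,  cos φ₁ sin φ₂ − sin φ₁ cos φ₂ cos Δλ )
  = atan2(+0.0206, -0.1290) = 170.91°

170.9°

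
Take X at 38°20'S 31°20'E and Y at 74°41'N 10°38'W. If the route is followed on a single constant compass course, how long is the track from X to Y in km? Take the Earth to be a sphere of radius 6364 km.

12996 km

Δψ = ln[tan(π/4+φ₂/2)/tan(π/4+φ₁/2)] = +2.7318;  Δφ = +1.9725 rad,  Δλ = -0.7325 rad
q = Δφ/Δψ = 0.7220
d = R·√(Δφ² + q²Δλ²) = 6364·2.04218 = 12996 km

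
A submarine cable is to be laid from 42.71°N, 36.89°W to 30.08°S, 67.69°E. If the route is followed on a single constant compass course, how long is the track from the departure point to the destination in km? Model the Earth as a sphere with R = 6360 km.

13417 km

Rhumb course C = atan2(Δλ, Δψ) with Δψ = ln[tan(π/4+φ₂/2)/tan(π/4+φ₁/2)] = -1.3769, Δλ = +1.8253 → C = 127.03°
d = R·|Δφ| / |cos C| = 6360·1.27043 / 0.60221 = 13417 km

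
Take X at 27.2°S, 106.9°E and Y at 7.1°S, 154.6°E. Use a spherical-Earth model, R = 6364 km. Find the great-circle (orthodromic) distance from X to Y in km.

5489 km

cos σ = sin φ₁ sin φ₂ + cos φ₁ cos φ₂ cos Δλ
      = sin(-27.20°)sin(-7.10°) + cos(-27.20°)cos(-7.10°)cos(47.70°) = 0.6505
σ = 49.421° → d = Rσ = 6364·0.86256 = 5489 km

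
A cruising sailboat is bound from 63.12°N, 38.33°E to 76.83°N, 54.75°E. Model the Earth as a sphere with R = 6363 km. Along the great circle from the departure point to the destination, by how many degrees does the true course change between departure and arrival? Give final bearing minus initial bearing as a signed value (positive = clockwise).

At departure: θ₁ = atan2(sin Δλ cos φ₂, cos φ₁ sin φ₂ − sin φ₁ cos φ₂ cos Δλ) = 14.71°
At arrival: θ₂ = atan2(sin Δλ cos φ₁, −cos φ₂ sin φ₁ + sin φ₂ cos φ₁ cos Δλ) = 30.26°
Δθ = θ₂ − θ₁ = +15.5°

+15.5°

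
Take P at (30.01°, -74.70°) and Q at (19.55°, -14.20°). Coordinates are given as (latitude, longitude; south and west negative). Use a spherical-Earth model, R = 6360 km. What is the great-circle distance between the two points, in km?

Haversine: a = sin²(Δφ/2)+cos φ₁ cos φ₂ sin²(Δλ/2) = 0.21540;  σ = 2·atan2(√a,√(1−a))
σ = 55.306° → d = Rσ = 6360·0.96527 = 6139 km

6139 km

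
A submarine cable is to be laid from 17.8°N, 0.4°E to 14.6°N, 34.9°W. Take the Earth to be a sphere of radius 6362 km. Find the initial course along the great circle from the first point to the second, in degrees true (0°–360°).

θ = atan2( sin Δλ·cos φ₂ ,  cos φ₁ sin φ₂ − sin φ₁ cos φ₂ cos Δλ )
  = atan2(-0.5592, -0.0014) = 269.85°

269.9°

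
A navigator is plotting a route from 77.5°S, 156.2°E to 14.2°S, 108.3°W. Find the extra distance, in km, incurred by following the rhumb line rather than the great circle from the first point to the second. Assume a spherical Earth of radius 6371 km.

639 km

Great circle: cos σ = sin φ₁ sin φ₂ + cos φ₁ cos φ₂ cos Δλ,  σ = 1.3496 rad → d_gc = 8598.4 km
Rhumb line: Δψ = +1.9613, q = Δφ/Δψ = 0.5633, d_rh = R√(Δφ²+q²Δλ²) = 9237.2 km
Excess = 9237.2 − 8598.4 = 638.8 ≈ 639 km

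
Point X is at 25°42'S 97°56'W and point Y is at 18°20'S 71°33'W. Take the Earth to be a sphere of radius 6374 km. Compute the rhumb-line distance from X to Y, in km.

2839 km

Δψ = ln[tan(π/4+φ₂/2)/tan(π/4+φ₁/2)] = +0.1388;  Δφ = +0.1286 rad,  Δλ = +0.4605 rad
q = Δφ/Δψ = 0.9262
d = R·√(Δφ² + q²Δλ²) = 6374·0.44546 = 2839 km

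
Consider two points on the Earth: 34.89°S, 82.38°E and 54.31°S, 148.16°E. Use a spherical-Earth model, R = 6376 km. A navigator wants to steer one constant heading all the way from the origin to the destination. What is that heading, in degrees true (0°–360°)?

112.8°

Δψ = ln[tan(π/4+φ₂/2)/tan(π/4+φ₁/2)] = -0.4829
Δλ = +1.1481 rad (taken the short way round)
course = atan2(Δλ, Δψ) = 112.81°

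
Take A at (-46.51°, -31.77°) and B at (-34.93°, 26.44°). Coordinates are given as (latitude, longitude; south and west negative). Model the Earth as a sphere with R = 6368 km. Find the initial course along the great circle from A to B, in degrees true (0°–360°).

96.6°

θ = atan2( sin Δλ·cos φ₂ ,  cos φ₁ sin φ₂ − sin φ₁ cos φ₂ cos Δλ )
  = atan2(+0.6969, -0.0807) = 96.61°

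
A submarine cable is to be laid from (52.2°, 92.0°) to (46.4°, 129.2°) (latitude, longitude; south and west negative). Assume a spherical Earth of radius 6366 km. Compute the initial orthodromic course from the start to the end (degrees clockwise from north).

88.7°

N = sin Δλ·cos φ₂ = +0.4169;  D = cos φ₁ sin φ₂ − sin φ₁ cos φ₂ cos Δλ = +0.0098
initial course = atan2(N, D) = 88.65°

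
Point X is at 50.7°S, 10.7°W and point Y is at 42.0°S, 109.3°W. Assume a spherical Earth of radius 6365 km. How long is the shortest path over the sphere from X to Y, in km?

7046 km

Haversine: a = sin²(Δφ/2)+cos φ₁ cos φ₂ sin²(Δλ/2) = 0.27629;  σ = 2·atan2(√a,√(1−a))
σ = 63.422° → d = Rσ = 6365·1.10692 = 7046 km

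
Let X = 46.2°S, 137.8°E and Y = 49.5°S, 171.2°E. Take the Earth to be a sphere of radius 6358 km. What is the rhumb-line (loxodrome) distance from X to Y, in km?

2513 km

Δψ = ln[tan(π/4+φ₂/2)/tan(π/4+φ₁/2)] = -0.0859;  Δφ = -0.0576 rad,  Δλ = +0.5829 rad
q = Δφ/Δψ = 0.6708
d = R·√(Δφ² + q²Δλ²) = 6358·0.39523 = 2513 km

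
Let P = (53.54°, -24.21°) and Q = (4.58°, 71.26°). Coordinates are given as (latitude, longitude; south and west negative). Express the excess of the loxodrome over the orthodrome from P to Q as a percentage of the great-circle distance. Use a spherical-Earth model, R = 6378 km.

3.9%

Great circle: σ = 1.5630 rad → d_gc = Rσ = 9969.1 km
Rhumb: Δφ = -0.8545, Δλ = +1.6663, Δψ = -1.0306, q = Δφ/Δψ = 0.8292 → d_rh = R√(Δφ²+q²Δλ²) = 10361.1 km
Excess = (10361.1 − 9969.1) / 9969.1 = 392.0 / 9969.1 = 3.93% ≈ 3.9%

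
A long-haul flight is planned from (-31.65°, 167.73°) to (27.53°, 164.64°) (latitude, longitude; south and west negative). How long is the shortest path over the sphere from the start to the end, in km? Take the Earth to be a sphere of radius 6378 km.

cos σ = sin φ₁ sin φ₂ + cos φ₁ cos φ₂ cos Δλ
      = sin(-31.65°)sin(27.53°) + cos(-31.65°)cos(27.53°)cos(-3.09°) = 0.5112
σ = 59.253° → d = Rσ = 6378·1.03416 = 6596 km

6596 km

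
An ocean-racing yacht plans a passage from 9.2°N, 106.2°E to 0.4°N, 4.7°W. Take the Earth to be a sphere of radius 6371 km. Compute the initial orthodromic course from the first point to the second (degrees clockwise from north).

273.9°

N = sin Δλ·cos φ₂ = -0.9342;  D = cos φ₁ sin φ₂ − sin φ₁ cos φ₂ cos Δλ = +0.0639
initial course = atan2(N, D) = 273.91°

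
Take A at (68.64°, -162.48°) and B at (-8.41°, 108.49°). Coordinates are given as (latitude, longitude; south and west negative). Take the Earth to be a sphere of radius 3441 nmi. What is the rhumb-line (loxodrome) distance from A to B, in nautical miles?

6091 nmi

Rhumb course C = atan2(Δλ, Δψ) with Δψ = ln[tan(π/4+φ₂/2)/tan(π/4+φ₁/2)] = -1.8155, Δλ = -1.5539 → C = 220.56°
d = R·|Δφ| / |cos C| = 3441·1.34478 / 0.75973 = 6091 nmi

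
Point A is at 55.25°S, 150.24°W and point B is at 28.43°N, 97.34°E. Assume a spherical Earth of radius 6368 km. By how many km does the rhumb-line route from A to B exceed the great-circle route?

340 km

Great circle: cos σ = sin φ₁ sin φ₂ + cos φ₁ cos φ₂ cos Δλ,  σ = 2.1924 rad → d_gc = 13961.3 km
Rhumb line: Δψ = +1.6798, q = Δφ/Δψ = 0.8695, d_rh = R√(Δφ²+q²Δλ²) = 14300.9 km
Excess = 14300.9 − 13961.3 = 339.6 ≈ 340 km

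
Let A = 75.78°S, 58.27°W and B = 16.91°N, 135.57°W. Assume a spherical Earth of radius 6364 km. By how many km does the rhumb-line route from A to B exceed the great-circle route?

358 km

Great circle: cos σ = sin φ₁ sin φ₂ + cos φ₁ cos φ₂ cos Δλ,  σ = 1.8032 rad → d_gc = 11475.4 km
Rhumb line: Δψ = +2.3811, q = Δφ/Δψ = 0.6794, d_rh = R√(Δφ²+q²Δλ²) = 11833.1 km
Excess = 11833.1 − 11475.4 = 357.7 ≈ 358 km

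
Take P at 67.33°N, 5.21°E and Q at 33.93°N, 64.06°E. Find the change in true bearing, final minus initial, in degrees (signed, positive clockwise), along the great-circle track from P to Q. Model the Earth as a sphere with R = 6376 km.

Initial bearing θ₁ = atan2(sin Δλ cos φ₂, cos φ₁ sin φ₂ − sin φ₁ cos φ₂ cos Δλ) = 104.29°
Final bearing θ₂ = (initial bearing from the destination back to the start) + 180° = 153.25°
Δθ = θ₂ − θ₁ = +49.0°

+49.0°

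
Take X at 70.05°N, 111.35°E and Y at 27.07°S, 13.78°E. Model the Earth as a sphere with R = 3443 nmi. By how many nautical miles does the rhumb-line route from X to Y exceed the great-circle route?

260 nmi

Great circle: cos σ = sin φ₁ sin φ₂ + cos φ₁ cos φ₂ cos Δλ,  σ = 2.0576 rad → d_gc = 7084.3 nmi
Rhumb line: Δψ = -2.2291, q = Δφ/Δψ = 0.7604, d_rh = R√(Δφ²+q²Δλ²) = 7344.3 nmi
Excess = 7344.3 − 7084.3 = 260.0 ≈ 260 nmi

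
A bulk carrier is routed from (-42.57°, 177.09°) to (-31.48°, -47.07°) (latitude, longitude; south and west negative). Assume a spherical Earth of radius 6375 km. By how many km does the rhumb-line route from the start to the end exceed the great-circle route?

Great circle: cos σ = sin φ₁ sin φ₂ + cos φ₁ cos φ₂ cos Δλ,  σ = 1.6683 rad → d_gc = 10635.1 km
Rhumb line: Δψ = +0.2433, q = Δφ/Δψ = 0.7957, d_rh = R√(Δφ²+q²Δλ²) = 12089.5 km
Excess = 12089.5 − 10635.1 = 1454.4 ≈ 1454 km

1454 km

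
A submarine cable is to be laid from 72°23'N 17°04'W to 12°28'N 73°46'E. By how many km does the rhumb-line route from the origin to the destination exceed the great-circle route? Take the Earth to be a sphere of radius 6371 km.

Great circle: cos σ = sin φ₁ sin φ₂ + cos φ₁ cos φ₂ cos Δλ,  σ = 1.3680 rad → d_gc = 8715.3 km
Rhumb line: Δψ = -1.6453, q = Δφ/Δψ = 0.6356, d_rh = R√(Δφ²+q²Δλ²) = 9252.0 km
Excess = 9252.0 − 8715.3 = 536.7 ≈ 537 km

537 km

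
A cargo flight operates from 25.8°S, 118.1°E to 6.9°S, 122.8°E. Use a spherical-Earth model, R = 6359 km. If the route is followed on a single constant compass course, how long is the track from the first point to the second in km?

Rhumb course C = atan2(Δλ, Δψ) with Δψ = ln[tan(π/4+φ₂/2)/tan(π/4+φ₁/2)] = +0.3456, Δλ = +0.0820 → C = 13.35°
d = R·|Δφ| / |cos C| = 6359·0.32987 / 0.97297 = 2156 km

2156 km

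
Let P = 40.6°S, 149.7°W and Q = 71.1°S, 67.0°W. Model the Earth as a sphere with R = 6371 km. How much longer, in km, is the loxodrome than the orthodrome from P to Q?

Great circle: cos σ = sin φ₁ sin φ₂ + cos φ₁ cos φ₂ cos Δλ,  σ = 0.8672 rad → d_gc = 5525.1 km
Rhumb line: Δψ = -1.0164, q = Δφ/Δψ = 0.5237, d_rh = R√(Δφ²+q²Δλ²) = 5890.3 km
Excess = 5890.3 − 5525.1 = 365.2 ≈ 365 km

365 km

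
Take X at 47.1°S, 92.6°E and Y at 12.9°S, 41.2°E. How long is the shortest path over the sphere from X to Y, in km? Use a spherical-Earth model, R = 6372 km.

Haversine: a = sin²(Δφ/2)+cos φ₁ cos φ₂ sin²(Δλ/2) = 0.21125;  σ = 2·atan2(√a,√(1−a))
σ = 54.724° → d = Rσ = 6372·0.95512 = 6086 km

6086 km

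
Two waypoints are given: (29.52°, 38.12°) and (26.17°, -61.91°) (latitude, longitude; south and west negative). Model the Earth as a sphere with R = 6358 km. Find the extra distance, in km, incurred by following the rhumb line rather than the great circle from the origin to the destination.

Great circle: cos σ = sin φ₁ sin φ₂ + cos φ₁ cos φ₂ cos Δλ,  σ = 1.4894 rad → d_gc = 9469.7 km
Rhumb line: Δψ = -0.0661, q = Δφ/Δψ = 0.8840, d_rh = R√(Δφ²+q²Δλ²) = 9819.8 km
Excess = 9819.8 − 9469.7 = 350.1 ≈ 350 km

350 km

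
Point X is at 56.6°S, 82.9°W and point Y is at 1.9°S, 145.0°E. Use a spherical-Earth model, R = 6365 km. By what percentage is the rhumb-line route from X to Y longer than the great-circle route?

9.9%

Great circle: σ = 1.9190 rad → d_gc = Rσ = 12214.2 km
Rhumb: Δφ = +0.9547, Δλ = -2.3056, Δψ = +1.1708, q = Δφ/Δψ = 0.8155 → d_rh = R√(Δφ²+q²Δλ²) = 13421.2 km
Excess = (13421.2 − 12214.2) / 12214.2 = 1207.0 / 12214.2 = 9.88% ≈ 9.9%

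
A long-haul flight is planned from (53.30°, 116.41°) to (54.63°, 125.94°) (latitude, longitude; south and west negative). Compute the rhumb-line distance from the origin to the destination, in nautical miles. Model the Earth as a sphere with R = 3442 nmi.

346 nmi

Δψ = ln[tan(π/4+φ₂/2)/tan(π/4+φ₁/2)] = +0.0395;  Δφ = +0.0232 rad,  Δλ = +0.1663 rad
q = Δφ/Δψ = 0.5882
d = R·√(Δφ² + q²Δλ²) = 3442·0.10055 = 346 nmi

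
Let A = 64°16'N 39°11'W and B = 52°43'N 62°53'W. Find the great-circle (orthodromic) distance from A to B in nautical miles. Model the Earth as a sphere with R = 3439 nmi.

cos σ = sin φ₁ sin φ₂ + cos φ₁ cos φ₂ cos Δλ
      = sin(64.27°)sin(52.72°) + cos(64.27°)cos(52.72°)cos(-23.70°) = 0.9576
σ = 16.751° → d = Rσ = 3439·0.29235 = 1005 nmi

1005 nmi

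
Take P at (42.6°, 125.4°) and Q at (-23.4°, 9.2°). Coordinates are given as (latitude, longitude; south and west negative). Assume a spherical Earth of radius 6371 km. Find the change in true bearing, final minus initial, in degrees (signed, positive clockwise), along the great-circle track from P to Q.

Initial bearing θ₁ = atan2(sin Δλ cos φ₂, cos φ₁ sin φ₂ − sin φ₁ cos φ₂ cos Δλ) = 268.74°
Final bearing θ₂ = (initial bearing from the destination back to the start) + 180° = 233.31°
Δθ = θ₂ − θ₁ = -35.4°

-35.4°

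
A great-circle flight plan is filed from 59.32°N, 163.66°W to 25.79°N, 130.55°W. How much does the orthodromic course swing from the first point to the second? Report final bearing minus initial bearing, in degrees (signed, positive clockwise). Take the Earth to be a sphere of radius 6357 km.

+23.7°

At departure: θ₁ = atan2(sin Δλ cos φ₂, cos φ₁ sin φ₂ − sin φ₁ cos φ₂ cos Δλ) = 130.94°
At arrival: θ₂ = atan2(sin Δλ cos φ₁, −cos φ₂ sin φ₁ + sin φ₂ cos φ₁ cos Δλ) = 154.65°
Δθ = θ₂ − θ₁ = +23.7°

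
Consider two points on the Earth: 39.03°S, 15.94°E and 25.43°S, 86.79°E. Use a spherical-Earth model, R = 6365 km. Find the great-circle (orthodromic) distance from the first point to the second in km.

cos σ = sin φ₁ sin φ₂ + cos φ₁ cos φ₂ cos Δλ
      = sin(-39.03°)sin(-25.43°) + cos(-39.03°)cos(-25.43°)cos(70.85°) = 0.5005
σ = 59.964° → d = Rσ = 6365·1.04656 = 6661 km

6661 km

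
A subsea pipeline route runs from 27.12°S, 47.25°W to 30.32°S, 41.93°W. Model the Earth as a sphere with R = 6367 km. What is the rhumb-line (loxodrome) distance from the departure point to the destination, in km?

Rhumb course C = atan2(Δλ, Δψ) with Δψ = ln[tan(π/4+φ₂/2)/tan(π/4+φ₁/2)] = -0.0637, Δλ = +0.0929 → C = 124.45°
d = R·|Δφ| / |cos C| = 6367·0.05585 / 0.56570 = 629 km

629 km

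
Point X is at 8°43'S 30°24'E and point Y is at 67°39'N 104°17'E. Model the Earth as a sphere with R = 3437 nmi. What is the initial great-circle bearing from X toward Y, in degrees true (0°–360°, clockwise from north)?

θ = atan2( sin Δλ·cos φ₂ ,  cos φ₁ sin φ₂ − sin φ₁ cos φ₂ cos Δλ )
  = atan2(+0.3653, +0.9302) = 21.44°

21.4°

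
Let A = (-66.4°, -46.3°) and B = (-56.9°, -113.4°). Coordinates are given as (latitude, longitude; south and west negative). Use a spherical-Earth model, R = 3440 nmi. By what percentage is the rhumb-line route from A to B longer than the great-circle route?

Great circle: σ = 0.5496 rad → d_gc = Rσ = 1890.7 nmi
Rhumb: Δφ = +0.1658, Δλ = -1.1711, Δψ = +0.3524, q = Δφ/Δψ = 0.4705 → d_rh = R√(Δφ²+q²Δλ²) = 1979.6 nmi
Excess = (1979.6 − 1890.7) / 1890.7 = 88.9 / 1890.7 = 4.70% ≈ 4.7%

4.7%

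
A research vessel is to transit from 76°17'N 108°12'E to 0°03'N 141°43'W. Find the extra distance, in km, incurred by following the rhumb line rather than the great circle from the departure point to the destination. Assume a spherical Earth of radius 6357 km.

Great circle: cos σ = sin φ₁ sin φ₂ + cos φ₁ cos φ₂ cos Δλ,  σ = 1.6515 rad → d_gc = 10498.3 km
Rhumb line: Δψ = -2.1171, q = Δφ/Δψ = 0.6285, d_rh = R√(Δφ²+q²Δλ²) = 11421.9 km
Excess = 11421.9 − 10498.3 = 923.6 ≈ 924 km

924 km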